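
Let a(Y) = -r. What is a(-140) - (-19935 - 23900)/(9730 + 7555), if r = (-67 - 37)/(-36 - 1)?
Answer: -35149/127909 ≈ -0.27480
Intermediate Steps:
r = 104/37 (r = -104/(-37) = -104*(-1/37) = 104/37 ≈ 2.8108)
a(Y) = -104/37 (a(Y) = -1*104/37 = -104/37)
a(-140) - (-19935 - 23900)/(9730 + 7555) = -104/37 - (-19935 - 23900)/(9730 + 7555) = -104/37 - (-43835)/17285 = -104/37 - 1*(-8767/3457) = -104/37 + 8767/3457 = -35149/127909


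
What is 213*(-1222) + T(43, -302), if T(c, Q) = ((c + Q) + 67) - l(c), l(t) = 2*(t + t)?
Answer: -260650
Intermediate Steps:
l(t) = 4*t (l(t) = 2*(2*t) = 4*t)
T(c, Q) = 67 + Q - 3*c (T(c, Q) = ((c + Q) + 67) - 4*c = ((Q + c) + 67) - 4*c = (67 + Q + c) - 4*c = 67 + Q - 3*c)
213*(-1222) + T(43, -302) = 213*(-1222) + (67 - 302 - 3*43) = -260286 + (67 - 302 - 129) = -260286 - 364 = -260650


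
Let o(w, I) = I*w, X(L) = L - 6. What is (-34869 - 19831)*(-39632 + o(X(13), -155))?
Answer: 2227219900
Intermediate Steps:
X(L) = -6 + L
(-34869 - 19831)*(-39632 + o(X(13), -155)) = (-34869 - 19831)*(-39632 - 155*(-6 + 13)) = -54700*(-39632 - 155*7) = -54700*(-39632 - 1085) = -54700*(-40717) = 2227219900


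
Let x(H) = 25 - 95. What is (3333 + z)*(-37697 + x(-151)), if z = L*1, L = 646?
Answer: -150274893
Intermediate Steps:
x(H) = -70
z = 646 (z = 646*1 = 646)
(3333 + z)*(-37697 + x(-151)) = (3333 + 646)*(-37697 - 70) = 3979*(-37767) = -150274893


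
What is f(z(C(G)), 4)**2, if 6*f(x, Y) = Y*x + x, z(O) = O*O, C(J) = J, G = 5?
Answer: 15625/36 ≈ 434.03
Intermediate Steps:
z(O) = O**2
f(x, Y) = x/6 + Y*x/6 (f(x, Y) = (Y*x + x)/6 = (x + Y*x)/6 = x/6 + Y*x/6)
f(z(C(G)), 4)**2 = ((1/6)*5**2*(1 + 4))**2 = ((1/6)*25*5)**2 = (125/6)**2 = 15625/36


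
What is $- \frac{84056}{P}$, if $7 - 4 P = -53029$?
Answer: $- \frac{84056}{13259} \approx -6.3395$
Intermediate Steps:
$P = 13259$ ($P = \frac{7}{4} - - \frac{53029}{4} = \frac{7}{4} + \frac{53029}{4} = 13259$)
$- \frac{84056}{P} = - \frac{84056}{13259}$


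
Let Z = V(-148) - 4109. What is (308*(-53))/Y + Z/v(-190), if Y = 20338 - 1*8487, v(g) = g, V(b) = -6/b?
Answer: 481990739/23803580 ≈ 20.249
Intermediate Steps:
Y = 11851 (Y = 20338 - 8487 = 11851)
Z = -304063/74 (Z = -6/(-148) - 4109 = -6*(-1/148) - 4109 = 3/74 - 4109 = -304063/74 ≈ -4109.0)
(308*(-53))/Y + Z/v(-190) = (308*(-53))/11851 - 304063/74/(-190) = -16324*1/11851 - 304063/74*(-1/190) = -2332/1693 + 304063/14060 = 481990739/23803580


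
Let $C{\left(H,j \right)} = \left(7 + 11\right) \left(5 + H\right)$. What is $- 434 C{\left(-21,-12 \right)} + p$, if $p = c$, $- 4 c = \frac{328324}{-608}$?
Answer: $\frac{76077217}{608} \approx 1.2513 \cdot 10^{5}$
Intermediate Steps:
$C{\left(H,j \right)} = 90 + 18 H$ ($C{\left(H,j \right)} = 18 \left(5 + H\right) = 90 + 18 H$)
$c = \frac{82081}{608}$ ($c = - \frac{328324 \frac{1}{-608}}{4} = - \frac{328324 \left(- \frac{1}{608}\right)}{4} = \left(- \frac{1}{4}\right) \left(- \frac{82081}{152}\right) = \frac{82081}{608} \approx 135.0$)
$p = \frac{82081}{608} \approx 135.0$
$- 434 C{\left(-21,-12 \right)} + p = - 434 \left(90 + 18 \left(-21\right)\right) + \frac{82081}{608} = - 434 \left(90 - 378\right) + \frac{82081}{608} = \left(-434\right) \left(-288\right) + \frac{82081}{608} = 124992 + \frac{82081}{608} = \frac{76077217}{608}$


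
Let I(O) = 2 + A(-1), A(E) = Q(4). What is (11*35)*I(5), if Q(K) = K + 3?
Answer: 3465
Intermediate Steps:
Q(K) = 3 + K
A(E) = 7 (A(E) = 3 + 4 = 7)
I(O) = 9 (I(O) = 2 + 7 = 9)
(11*35)*I(5) = (11*35)*9 = 385*9 = 3465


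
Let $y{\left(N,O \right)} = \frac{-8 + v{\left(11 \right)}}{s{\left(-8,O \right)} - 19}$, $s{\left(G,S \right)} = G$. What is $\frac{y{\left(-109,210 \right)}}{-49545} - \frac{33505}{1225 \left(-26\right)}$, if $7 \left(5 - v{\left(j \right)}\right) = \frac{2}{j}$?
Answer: $\frac{19720819667}{18746738010} \approx 1.052$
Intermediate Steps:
$v{\left(j \right)} = 5 - \frac{2}{7 j}$ ($v{\left(j \right)} = 5 - \frac{2 \frac{1}{j}}{7} = 5 - \frac{2}{7 j}$)
$y{\left(N,O \right)} = \frac{233}{2079}$ ($y{\left(N,O \right)} = \frac{-8 + \left(5 - \frac{2}{7 \cdot 11}\right)}{-8 - 19} = \frac{-8 + \left(5 - \frac{2}{77}\right)}{-27} = \left(-8 + \left(5 - \frac{2}{77}\right)\right) \left(- \frac{1}{27}\right) = \left(-8 + \frac{383}{77}\right) \left(- \frac{1}{27}\right) = \left(- \frac{233}{77}\right) \left(- \frac{1}{27}\right) = \frac{233}{2079}$)
$\frac{y{\left(-109,210 \right)}}{-49545} - \frac{33505}{1225 \left(-26\right)} = \frac{233}{2079 \left(-49545\right)} - \frac{33505}{1225 \left(-26\right)} = \frac{233}{2079} \left(- \frac{1}{49545}\right) - \frac{33505}{-31850} = - \frac{233}{103004055} - - \frac{6701}{6370} = - \frac{233}{103004055} + \frac{6701}{6370} = \frac{19720819667}{18746738010}$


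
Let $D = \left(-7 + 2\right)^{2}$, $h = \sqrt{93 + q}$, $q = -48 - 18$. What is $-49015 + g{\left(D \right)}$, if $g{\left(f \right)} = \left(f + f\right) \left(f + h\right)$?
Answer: $-47765 + 150 \sqrt{3} \approx -47505.0$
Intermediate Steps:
$q = -66$ ($q = -48 - 18 = -66$)
$h = 3 \sqrt{3}$ ($h = \sqrt{93 - 66} = \sqrt{27} = 3 \sqrt{3} \approx 5.1962$)
$D = 25$ ($D = \left(-5\right)^{2} = 25$)
$g{\left(f \right)} = 2 f \left(f + 3 \sqrt{3}\right)$ ($g{\left(f \right)} = \left(f + f\right) \left(f + 3 \sqrt{3}\right) = 2 f \left(f + 3 \sqrt{3}\right)$)
$-49015 + g{\left(D \right)} = -49015 + 2 \cdot 25 \left(25 + 3 \sqrt{3}\right) = -49015 + \left(1250 + 150 \sqrt{3}\right) = -47765 + 150 \sqrt{3}$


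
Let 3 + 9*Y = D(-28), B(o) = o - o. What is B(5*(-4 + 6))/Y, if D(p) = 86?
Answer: 0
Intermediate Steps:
B(o) = 0
Y = 83/9 (Y = -⅓ + (⅑)*86 = -⅓ + 86/9 = 83/9 ≈ 9.2222)
B(5*(-4 + 6))/Y = 0/(83/9) = 0*(9/83) = 0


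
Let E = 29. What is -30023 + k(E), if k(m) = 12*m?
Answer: -29675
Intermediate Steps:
-30023 + k(E) = -30023 + 12*29 = -30023 + 348 = -29675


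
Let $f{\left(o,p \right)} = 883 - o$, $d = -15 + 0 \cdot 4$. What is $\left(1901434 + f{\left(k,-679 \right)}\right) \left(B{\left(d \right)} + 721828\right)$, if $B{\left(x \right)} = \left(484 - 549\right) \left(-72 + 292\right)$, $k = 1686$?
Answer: $1344749650168$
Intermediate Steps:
$d = -15$ ($d = -15 + 0 = -15$)
$B{\left(x \right)} = -14300$ ($B{\left(x \right)} = \left(-65\right) 220 = -14300$)
$\left(1901434 + f{\left(k,-679 \right)}\right) \left(B{\left(d \right)} + 721828\right) = \left(1901434 + \left(883 - 1686\right)\right) \left(-14300 + 721828\right) = \left(1901434 + \left(883 - 1686\right)\right) 707528 = \left(1901434 - 803\right) 707528 = 1900631 \cdot 707528 = 1344749650168$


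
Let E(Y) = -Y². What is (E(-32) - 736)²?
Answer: 3097600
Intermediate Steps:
(E(-32) - 736)² = (-1*(-32)² - 736)² = (-1*1024 - 736)² = (-1024 - 736)² = (-1760)² = 3097600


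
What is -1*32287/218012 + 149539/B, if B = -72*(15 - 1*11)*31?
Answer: -8222388701/486602784 ≈ -16.898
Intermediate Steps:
B = -8928 (B = -72*(15 - 11)*31 = -72*4*31 = -288*31 = -8928)
-1*32287/218012 + 149539/B = -1*32287/218012 + 149539/(-8928) = -32287*1/218012 + 149539*(-1/8928) = -32287/218012 - 149539/8928 = -8222388701/486602784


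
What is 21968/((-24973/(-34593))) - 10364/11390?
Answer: 19582458514/643535 ≈ 30430.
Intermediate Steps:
21968/((-24973/(-34593))) - 10364/11390 = 21968/((-24973*(-1/34593))) - 10364*1/11390 = 21968/(1921/2661) - 5182/5695 = 21968*(2661/1921) - 5182/5695 = 58456848/1921 - 5182/5695 = 19582458514/643535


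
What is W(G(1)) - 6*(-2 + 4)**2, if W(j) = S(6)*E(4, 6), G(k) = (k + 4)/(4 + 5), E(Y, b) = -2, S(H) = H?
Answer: -36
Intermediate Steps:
G(k) = 4/9 + k/9 (G(k) = (4 + k)/9 = (4 + k)*(1/9) = 4/9 + k/9)
W(j) = -12 (W(j) = 6*(-2) = -12)
W(G(1)) - 6*(-2 + 4)**2 = -12 - 6*(-2 + 4)**2 = -12 - 6*2**2 = -12 - 6*4 = -12 - 24 = -36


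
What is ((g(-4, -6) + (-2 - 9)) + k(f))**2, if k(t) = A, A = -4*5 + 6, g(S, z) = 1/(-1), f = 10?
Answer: 676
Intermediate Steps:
g(S, z) = -1
A = -14 (A = -20 + 6 = -14)
k(t) = -14
((g(-4, -6) + (-2 - 9)) + k(f))**2 = ((-1 + (-2 - 9)) - 14)**2 = ((-1 - 11) - 14)**2 = (-12 - 14)**2 = (-26)**2 = 676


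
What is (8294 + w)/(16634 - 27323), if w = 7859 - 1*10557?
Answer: -5596/10689 ≈ -0.52353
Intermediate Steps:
w = -2698 (w = 7859 - 10557 = -2698)
(8294 + w)/(16634 - 27323) = (8294 - 2698)/(16634 - 27323) = 5596/(-10689) = 5596*(-1/10689) = -5596/10689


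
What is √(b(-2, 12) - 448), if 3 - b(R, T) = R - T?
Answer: I*√431 ≈ 20.761*I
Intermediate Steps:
b(R, T) = 3 + T - R (b(R, T) = 3 - (R - T) = 3 + (T - R) = 3 + T - R)
√(b(-2, 12) - 448) = √((3 + 12 - 1*(-2)) - 448) = √((3 + 12 + 2) - 448) = √(17 - 448) = √(-431) = I*√431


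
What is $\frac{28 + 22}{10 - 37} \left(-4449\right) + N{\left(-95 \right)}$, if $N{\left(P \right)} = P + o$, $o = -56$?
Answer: $\frac{72791}{9} \approx 8087.9$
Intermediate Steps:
$N{\left(P \right)} = -56 + P$ ($N{\left(P \right)} = P - 56 = -56 + P$)
$\frac{28 + 22}{10 - 37} \left(-4449\right) + N{\left(-95 \right)} = \frac{28 + 22}{10 - 37} \left(-4449\right) - 151 = \frac{50}{-27} \left(-4449\right) - 151 = 50 \left(- \frac{1}{27}\right) \left(-4449\right) - 151 = \left(- \frac{50}{27}\right) \left(-4449\right) - 151 = \frac{74150}{9} - 151 = \frac{72791}{9}$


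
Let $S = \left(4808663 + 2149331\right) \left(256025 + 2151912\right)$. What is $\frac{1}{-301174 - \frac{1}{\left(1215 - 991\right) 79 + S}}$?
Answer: $- \frac{16754411216074}{5045993043589870877} \approx -3.3203 \cdot 10^{-6}$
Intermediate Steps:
$S = 16754411198378$ ($S = 6957994 \cdot 2407937 = 16754411198378$)
$\frac{1}{-301174 - \frac{1}{\left(1215 - 991\right) 79 + S}} = \frac{1}{-301174 - \frac{1}{\left(1215 - 991\right) 79 + 16754411198378}} = \frac{1}{-301174 - \frac{1}{224 \cdot 79 + 16754411198378}} = \frac{1}{-301174 - \frac{1}{17696 + 16754411198378}} = \frac{1}{-301174 - \frac{1}{16754411216074}} = \frac{1}{- \frac{5045993043589870877}{16754411216074}} = - \frac{16754411216074}{5045993043589870877}$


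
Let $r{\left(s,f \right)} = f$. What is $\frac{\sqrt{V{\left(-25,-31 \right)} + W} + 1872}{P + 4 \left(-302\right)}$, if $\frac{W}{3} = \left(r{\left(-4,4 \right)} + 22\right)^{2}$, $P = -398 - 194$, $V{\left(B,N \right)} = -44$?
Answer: $- \frac{26}{25} - \frac{\sqrt{31}}{225} \approx -1.0647$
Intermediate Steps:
$P = -592$ ($P = -398 - 194 = -592$)
$W = 2028$ ($W = 3 \left(4 + 22\right)^{2} = 3 \cdot 26^{2} = 3 \cdot 676 = 2028$)
$\frac{\sqrt{V{\left(-25,-31 \right)} + W} + 1872}{P + 4 \left(-302\right)} = \frac{\sqrt{-44 + 2028} + 1872}{-592 + 4 \left(-302\right)} = \frac{\sqrt{1984} + 1872}{-592 - 1208} = \frac{8 \sqrt{31} + 1872}{-1800} = \left(1872 + 8 \sqrt{31}\right) \left(- \frac{1}{1800}\right) = - \frac{26}{25} - \frac{\sqrt{31}}{225}$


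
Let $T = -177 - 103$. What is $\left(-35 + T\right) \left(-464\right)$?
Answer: $146160$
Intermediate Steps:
$T = -280$ ($T = -177 - 103 = -280$)
$\left(-35 + T\right) \left(-464\right) = \left(-35 - 280\right) \left(-464\right) = \left(-315\right) \left(-464\right) = 146160$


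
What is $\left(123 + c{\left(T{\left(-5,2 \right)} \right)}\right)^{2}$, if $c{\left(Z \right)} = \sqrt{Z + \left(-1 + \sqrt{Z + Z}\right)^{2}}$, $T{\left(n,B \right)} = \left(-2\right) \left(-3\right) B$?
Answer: $\left(123 + \sqrt{12 + \left(1 - 2 \sqrt{6}\right)^{2}}\right)^{2} \approx 16439.0$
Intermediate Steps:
$T{\left(n,B \right)} = 6 B$
$c{\left(Z \right)} = \sqrt{Z + \left(-1 + \sqrt{2} \sqrt{Z}\right)^{2}}$ ($c{\left(Z \right)} = \sqrt{Z + \left(-1 + \sqrt{2 Z}\right)^{2}} = \sqrt{Z + \left(-1 + \sqrt{2} \sqrt{Z}\right)^{2}}$)
$\left(123 + c{\left(T{\left(-5,2 \right)} \right)}\right)^{2} = \left(123 + \sqrt{6 \cdot 2 + \left(-1 + \sqrt{2} \sqrt{6 \cdot 2}\right)^{2}}\right)^{2} = \left(123 + \sqrt{12 + \left(-1 + \sqrt{2} \sqrt{12}\right)^{2}}\right)^{2} = \left(123 + \sqrt{12 + \left(-1 + \sqrt{2} \cdot 2 \sqrt{3}\right)^{2}}\right)^{2} = \left(123 + \sqrt{12 + \left(-1 + 2 \sqrt{6}\right)^{2}}\right)^{2}$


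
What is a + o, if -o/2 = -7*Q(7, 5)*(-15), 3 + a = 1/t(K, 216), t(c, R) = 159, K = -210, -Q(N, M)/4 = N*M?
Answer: 4674124/159 ≈ 29397.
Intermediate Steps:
Q(N, M) = -4*M*N (Q(N, M) = -4*N*M = -4*M*N)
a = -476/159 (a = -3 + 1/159 = -476/159 ≈ -2.9937)
o = 29400 (o = -2*(-(-28)*5*7)*(-15) = -2*(-7*(-140))*(-15) = -1960*(-15) = -2*(-14700) = 29400)
a + o = -476/159 + 29400 = 4674124/159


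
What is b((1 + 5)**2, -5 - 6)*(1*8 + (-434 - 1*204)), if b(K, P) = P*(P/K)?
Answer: -4235/2 ≈ -2117.5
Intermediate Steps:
b(K, P) = P**2/K
b((1 + 5)**2, -5 - 6)*(1*8 + (-434 - 1*204)) = ((-5 - 6)**2/((1 + 5)**2))*(1*8 + (-434 - 1*204)) = ((-11)**2/6**2)*(8 + (-434 - 204)) = (121/36)*(8 - 638) = ((1/36)*121)*(-630) = (121/36)*(-630) = -4235/2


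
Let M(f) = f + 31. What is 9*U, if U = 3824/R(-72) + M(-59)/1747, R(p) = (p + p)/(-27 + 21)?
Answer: 2504946/1747 ≈ 1433.9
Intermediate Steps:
M(f) = 31 + f
R(p) = -p/3 (R(p) = (2*p)/(-6) = (2*p)*(-⅙) = -p/3)
U = 834982/5241 (U = 3824/((-⅓*(-72))) + (31 - 59)/1747 = 3824/24 - 28*1/1747 = 3824*(1/24) - 28/1747 = 478/3 - 28/1747 = 834982/5241 ≈ 159.32)
9*U = 9*(834982/5241) = 2504946/1747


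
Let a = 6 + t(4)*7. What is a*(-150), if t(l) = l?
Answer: -5100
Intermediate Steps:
a = 34 (a = 6 + 4*7 = 6 + 28 = 34)
a*(-150) = 34*(-150) = -5100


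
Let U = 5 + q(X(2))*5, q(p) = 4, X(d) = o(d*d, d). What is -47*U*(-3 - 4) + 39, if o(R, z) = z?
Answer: 8264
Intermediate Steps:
X(d) = d
U = 25 (U = 5 + 4*5 = 5 + 20 = 25)
-47*U*(-3 - 4) + 39 = -1175*(-3 - 4) + 39 = -1175*(-7) + 39 = -47*(-175) + 39 = 8225 + 39 = 8264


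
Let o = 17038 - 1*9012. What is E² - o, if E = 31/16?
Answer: -2053695/256 ≈ -8022.3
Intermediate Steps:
E = 31/16 (E = 31*(1/16) = 31/16 ≈ 1.9375)
o = 8026 (o = 17038 - 9012 = 8026)
E² - o = (31/16)² - 1*8026 = 961/256 - 8026 = -2053695/256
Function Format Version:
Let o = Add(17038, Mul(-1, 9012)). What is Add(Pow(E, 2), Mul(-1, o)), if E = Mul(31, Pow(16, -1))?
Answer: Rational(-2053695, 256) ≈ -8022.3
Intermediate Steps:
E = Rational(31, 16) (E = Mul(31, Rational(1, 16)) = Rational(31, 16) ≈ 1.9375)
o = 8026 (o = Add(17038, -9012) = 8026)
Add(Pow(E, 2), Mul(-1, o)) = Add(Pow(Rational(31, 16), 2), Mul(-1, 8026)) = Add(Rational(961, 256), -8026) = Rational(-2053695, 256)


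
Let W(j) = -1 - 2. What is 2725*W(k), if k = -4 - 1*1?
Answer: -8175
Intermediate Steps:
k = -5 (k = -4 - 1 = -5)
W(j) = -3
2725*W(k) = 2725*(-3) = -8175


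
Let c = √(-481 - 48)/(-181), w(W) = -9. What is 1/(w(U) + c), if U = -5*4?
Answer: -294849/2654170 + 4163*I/2654170 ≈ -0.11109 + 0.0015685*I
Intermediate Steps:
U = -20
c = -23*I/181 (c = √(-529)*(-1/181) = (23*I)*(-1/181) = -23*I/181 ≈ -0.12707*I)
1/(w(U) + c) = 1/(-9 - 23*I/181) = 32761*(-9 + 23*I/181)/2654170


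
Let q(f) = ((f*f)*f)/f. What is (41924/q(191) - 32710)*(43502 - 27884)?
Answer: -18636203270148/36481 ≈ -5.1085e+8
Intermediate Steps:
q(f) = f**2 (q(f) = (f**2*f)/f = f**3/f = f**2)
(41924/q(191) - 32710)*(43502 - 27884) = (41924/(191**2) - 32710)*(43502 - 27884) = (41924/36481 - 32710)*15618 = -1193251586/36481*15618 = -18636203270148/36481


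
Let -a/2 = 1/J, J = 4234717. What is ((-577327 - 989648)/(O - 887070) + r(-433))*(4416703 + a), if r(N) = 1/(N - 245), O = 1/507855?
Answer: 10083035873323102881305970149/1293456152119857952974 ≈ 7.7954e+6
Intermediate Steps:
O = 1/507855 ≈ 1.9691e-6
a = -2/4234717 ≈ -4.7229e-7
r(N) = 1/(-245 + N)
((-577327 - 989648)/(O - 887070) + r(-433))*(4416703 + a) = ((-577327 - 989648)/(1/507855 - 887070) + 1/(-245 - 433))*(4416703 - 2/4234717) = (-1566975/(-450502934849/507855) + 1/(-678))*(18703487278049/4234717) = (-1566975*(-507855/450502934849) - 1/678)*(18703487278049/4234717) = (795796088625/450502934849 - 1/678)*(18703487278049/4234717) = (539099245152901/305440989827622)*(18703487278049/4234717) = 10083035873323102881305970149/1293456152119857952974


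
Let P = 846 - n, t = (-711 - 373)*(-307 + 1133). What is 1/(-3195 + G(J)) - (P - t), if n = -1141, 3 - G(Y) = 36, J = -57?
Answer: -2896713589/3228 ≈ -8.9737e+5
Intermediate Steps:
G(Y) = -33 (G(Y) = 3 - 1*36 = 3 - 36 = -33)
t = -895384 (t = -1084*826 = -895384)
P = 1987 (P = 846 - 1*(-1141) = 846 + 1141 = 1987)
1/(-3195 + G(J)) - (P - t) = 1/(-3195 - 33) - (1987 - 1*(-895384)) = 1/(-3228) - (1987 + 895384) = -1/3228 - 1*897371 = -1/3228 - 897371 = -2896713589/3228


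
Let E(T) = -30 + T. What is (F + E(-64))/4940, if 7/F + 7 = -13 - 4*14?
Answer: -7151/375440 ≈ -0.019047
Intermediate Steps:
F = -7/76 (F = 7/(-7 + (-13 - 4*14)) = 7/(-7 + (-13 - 56)) = 7/(-7 - 69) = 7/(-76) = 7*(-1/76) = -7/76 ≈ -0.092105)
(F + E(-64))/4940 = (-7/76 + (-30 - 64))/4940 = (-7/76 - 94)*(1/4940) = -7151/76*1/4940 = -7151/375440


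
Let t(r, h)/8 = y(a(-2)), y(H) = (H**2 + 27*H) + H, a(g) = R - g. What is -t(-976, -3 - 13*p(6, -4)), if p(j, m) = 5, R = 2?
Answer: -1024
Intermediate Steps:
a(g) = 2 - g
y(H) = H**2 + 28*H
t(r, h) = 1024 (t(r, h) = 8*((2 - 1*(-2))*(28 + (2 - 1*(-2)))) = 8*((2 + 2)*(28 + (2 + 2))) = 8*(4*(28 + 4)) = 8*(4*32) = 8*128 = 1024)
-t(-976, -3 - 13*p(6, -4)) = -1*1024 = -1024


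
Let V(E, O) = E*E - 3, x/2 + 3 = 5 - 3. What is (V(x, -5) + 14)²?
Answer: 225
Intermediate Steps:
x = -2 (x = -6 + 2*(5 - 3) = -6 + 2*2 = -6 + 4 = -2)
V(E, O) = -3 + E² (V(E, O) = E² - 3 = -3 + E²)
(V(x, -5) + 14)² = ((-3 + (-2)²) + 14)² = ((-3 + 4) + 14)² = (1 + 14)² = 15² = 225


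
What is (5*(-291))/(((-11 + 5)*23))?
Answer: 485/46 ≈ 10.543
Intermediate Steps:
(5*(-291))/(((-11 + 5)*23)) = -1455/((-6*23)) = -1455/(-138) = -1455*(-1/138) = 485/46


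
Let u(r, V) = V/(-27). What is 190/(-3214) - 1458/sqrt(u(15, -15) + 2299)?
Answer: -95/1607 - 2187*sqrt(5174)/5174 ≈ -30.463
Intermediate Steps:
u(r, V) = -V/27 (u(r, V) = V*(-1/27) = -V/27)
190/(-3214) - 1458/sqrt(u(15, -15) + 2299) = 190/(-3214) - 1458/sqrt(-1/27*(-15) + 2299) = 190*(-1/3214) - 1458/sqrt(5/9 + 2299) = -95/1607 - 1458*3*sqrt(5174)/10348 = -95/1607 - 2187*sqrt(5174)/5174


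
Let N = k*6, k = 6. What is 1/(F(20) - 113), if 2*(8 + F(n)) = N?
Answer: -1/103 ≈ -0.0097087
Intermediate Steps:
N = 36 (N = 6*6 = 36)
F(n) = 10 (F(n) = -8 + (½)*36 = -8 + 18 = 10)
1/(F(20) - 113) = 1/(10 - 113) = 1/(-103) = -1/103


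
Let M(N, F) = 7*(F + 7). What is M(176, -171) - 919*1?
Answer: -2067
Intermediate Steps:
M(N, F) = 49 + 7*F (M(N, F) = 7*(7 + F) = 49 + 7*F)
M(176, -171) - 919*1 = (49 + 7*(-171)) - 919*1 = (49 - 1197) - 919 = -1148 - 919 = -2067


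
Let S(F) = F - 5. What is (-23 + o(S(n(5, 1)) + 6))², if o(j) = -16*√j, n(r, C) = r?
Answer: 2065 + 736*√6 ≈ 3867.8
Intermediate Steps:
S(F) = -5 + F
o(j) = -16*√j
(-23 + o(S(n(5, 1)) + 6))² = (-23 - 16*√((-5 + 5) + 6))² = (-23 - 16*√(0 + 6))² = (-23 - 16*√6)²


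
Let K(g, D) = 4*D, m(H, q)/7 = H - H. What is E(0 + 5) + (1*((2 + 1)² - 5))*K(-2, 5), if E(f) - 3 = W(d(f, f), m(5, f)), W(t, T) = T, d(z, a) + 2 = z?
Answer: 83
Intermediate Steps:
m(H, q) = 0 (m(H, q) = 7*(H - H) = 7*0 = 0)
d(z, a) = -2 + z
E(f) = 3 (E(f) = 3 + 0 = 3)
E(0 + 5) + (1*((2 + 1)² - 5))*K(-2, 5) = 3 + (1*((2 + 1)² - 5))*(4*5) = 3 + (1*(3² - 5))*20 = 3 + (1*(9 - 5))*20 = 3 + (1*4)*20 = 3 + 4*20 = 3 + 80 = 83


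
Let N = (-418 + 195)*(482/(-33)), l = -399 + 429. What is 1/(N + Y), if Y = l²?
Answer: 33/137186 ≈ 0.00024055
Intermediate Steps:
l = 30
N = 107486/33 (N = -107486*(-1)/33 = -223*(-482/33) = 107486/33 ≈ 3257.2)
Y = 900 (Y = 30² = 900)
1/(N + Y) = 1/(107486/33 + 900) = 1/(137186/33) = 33/137186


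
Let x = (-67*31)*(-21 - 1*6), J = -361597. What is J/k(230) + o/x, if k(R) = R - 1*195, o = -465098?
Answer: -20294276593/1962765 ≈ -10340.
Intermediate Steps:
k(R) = -195 + R (k(R) = R - 195 = -195 + R)
x = 56079 (x = -2077*(-21 - 6) = -2077*(-27) = 56079)
J/k(230) + o/x = -361597/(-195 + 230) - 465098/56079 = -361597/35 - 465098*1/56079 = -361597*1/35 - 465098/56079 = -361597/35 - 465098/56079 = -20294276593/1962765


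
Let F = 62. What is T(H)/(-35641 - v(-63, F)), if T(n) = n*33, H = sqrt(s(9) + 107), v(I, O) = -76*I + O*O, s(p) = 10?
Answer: -99*sqrt(13)/44273 ≈ -0.0080625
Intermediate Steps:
v(I, O) = O**2 - 76*I (v(I, O) = -76*I + O**2 = O**2 - 76*I)
H = 3*sqrt(13) (H = sqrt(10 + 107) = sqrt(117) = 3*sqrt(13) ≈ 10.817)
T(n) = 33*n
T(H)/(-35641 - v(-63, F)) = (33*(3*sqrt(13)))/(-35641 - (62**2 - 76*(-63))) = (99*sqrt(13))/(-35641 - (3844 + 4788)) = (99*sqrt(13))/(-35641 - 1*8632) = (99*sqrt(13))/(-35641 - 8632) = (99*sqrt(13))/(-44273) = (99*sqrt(13))*(-1/44273) = -99*sqrt(13)/44273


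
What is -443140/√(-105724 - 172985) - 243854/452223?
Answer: -243854/452223 + 443140*I*√278709/278709 ≈ -0.53923 + 839.39*I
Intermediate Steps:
-443140/√(-105724 - 172985) - 243854/452223 = -443140*(-I*√278709/278709) - 243854*1/452223 = -443140*(-I*√278709/278709) - 243854/452223 = -(-443140)*I*√278709/278709 - 243854/452223 = 443140*I*√278709/278709 - 243854/452223 = -243854/452223 + 443140*I*√278709/278709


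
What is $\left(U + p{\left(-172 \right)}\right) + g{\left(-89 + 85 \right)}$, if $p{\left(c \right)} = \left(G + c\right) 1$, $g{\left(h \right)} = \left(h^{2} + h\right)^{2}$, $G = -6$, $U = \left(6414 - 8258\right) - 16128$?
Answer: $-18006$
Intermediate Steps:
$U = -17972$ ($U = \left(6414 - 8258\right) - 16128 = -1844 - 16128 = -17972$)
$g{\left(h \right)} = \left(h + h^{2}\right)^{2}$
$p{\left(c \right)} = -6 + c$ ($p{\left(c \right)} = \left(-6 + c\right) 1 = -6 + c$)
$\left(U + p{\left(-172 \right)}\right) + g{\left(-89 + 85 \right)} = \left(-17972 - 178\right) + \left(-89 + 85\right)^{2} \left(1 + \left(-89 + 85\right)\right)^{2} = \left(-17972 - 178\right) + \left(-4\right)^{2} \left(1 - 4\right)^{2} = -18150 + 16 \left(-3\right)^{2} = -18150 + 16 \cdot 9 = -18150 + 144 = -18006$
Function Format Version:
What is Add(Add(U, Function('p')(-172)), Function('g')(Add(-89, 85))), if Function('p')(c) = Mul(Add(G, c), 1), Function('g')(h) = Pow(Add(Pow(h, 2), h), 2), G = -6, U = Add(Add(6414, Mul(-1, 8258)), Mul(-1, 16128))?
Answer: -18006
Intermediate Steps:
U = -17972 (U = Add(Add(6414, -8258), -16128) = Add(-1844, -16128) = -17972)
Function('g')(h) = Pow(Add(h, Pow(h, 2)), 2)
Function('p')(c) = Add(-6, c) (Function('p')(c) = Mul(Add(-6, c), 1) = Add(-6, c))
Add(Add(U, Function('p')(-172)), Function('g')(Add(-89, 85))) = Add(Add(-17972, Add(-6, -172)), Mul(Pow(Add(-89, 85), 2), Pow(Add(1, Add(-89, 85)), 2))) = Add(Add(-17972, -178), Mul(Pow(-4, 2), Pow(Add(1, -4), 2))) = Add(-18150, Mul(16, Pow(-3, 2))) = Add(-18150, Mul(16, 9)) = Add(-18150, 144) = -18006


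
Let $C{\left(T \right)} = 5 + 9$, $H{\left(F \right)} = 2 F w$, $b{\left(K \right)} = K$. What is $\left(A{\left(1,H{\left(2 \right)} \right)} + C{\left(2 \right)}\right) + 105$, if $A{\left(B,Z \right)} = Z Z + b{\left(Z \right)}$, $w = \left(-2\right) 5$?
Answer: $1679$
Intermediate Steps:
$w = -10$
$H{\left(F \right)} = - 20 F$ ($H{\left(F \right)} = 2 F \left(-10\right) = - 20 F$)
$C{\left(T \right)} = 14$
$A{\left(B,Z \right)} = Z + Z^{2}$ ($A{\left(B,Z \right)} = Z Z + Z = Z^{2} + Z = Z + Z^{2}$)
$\left(A{\left(1,H{\left(2 \right)} \right)} + C{\left(2 \right)}\right) + 105 = \left(\left(-20\right) 2 \left(1 - 40\right) + 14\right) + 105 = \left(- 40 \left(1 - 40\right) + 14\right) + 105 = \left(\left(-40\right) \left(-39\right) + 14\right) + 105 = \left(1560 + 14\right) + 105 = 1574 + 105 = 1679$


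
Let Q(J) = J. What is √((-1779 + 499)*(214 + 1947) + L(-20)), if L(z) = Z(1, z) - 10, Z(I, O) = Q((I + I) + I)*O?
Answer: 45*I*√1366 ≈ 1663.2*I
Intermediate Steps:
Z(I, O) = 3*I*O (Z(I, O) = ((I + I) + I)*O = (2*I + I)*O = (3*I)*O = 3*I*O)
L(z) = -10 + 3*z (L(z) = 3*1*z - 10 = 3*z - 10 = -10 + 3*z)
√((-1779 + 499)*(214 + 1947) + L(-20)) = √((-1779 + 499)*(214 + 1947) + (-10 + 3*(-20))) = √(-1280*2161 + (-10 - 60)) = √(-2766080 - 70) = √(-2766150) = 45*I*√1366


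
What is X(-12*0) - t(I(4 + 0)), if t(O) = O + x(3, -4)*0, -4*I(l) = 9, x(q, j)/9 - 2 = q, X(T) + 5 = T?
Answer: -11/4 ≈ -2.7500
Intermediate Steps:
X(T) = -5 + T
x(q, j) = 18 + 9*q
I(l) = -9/4 (I(l) = -¼*9 = -9/4)
t(O) = O (t(O) = O + (18 + 9*3)*0 = O + (18 + 27)*0 = O + 45*0 = O + 0 = O)
X(-12*0) - t(I(4 + 0)) = (-5 - 12*0) - 1*(-9/4) = (-5 + 0) + 9/4 = -5 + 9/4 = -11/4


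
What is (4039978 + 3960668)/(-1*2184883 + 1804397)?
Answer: -4000323/190243 ≈ -21.027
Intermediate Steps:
(4039978 + 3960668)/(-1*2184883 + 1804397) = 8000646/(-2184883 + 1804397) = 8000646/(-380486) = 8000646*(-1/380486) = -4000323/190243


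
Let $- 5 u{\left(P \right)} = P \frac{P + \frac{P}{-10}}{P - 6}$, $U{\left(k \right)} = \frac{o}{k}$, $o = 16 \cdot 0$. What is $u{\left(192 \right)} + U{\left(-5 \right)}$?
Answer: $- \frac{27648}{775} \approx -35.675$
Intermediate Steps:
$o = 0$
$U{\left(k \right)} = 0$ ($U{\left(k \right)} = \frac{0}{k} = 0$)
$u{\left(P \right)} = - \frac{9 P^{2}}{50 \left(-6 + P\right)}$ ($u{\left(P \right)} = - \frac{P \frac{P + \frac{P}{-10}}{P - 6}}{5} = - \frac{P \frac{P + P \left(- \frac{1}{10}\right)}{-6 + P}}{5} = - \frac{P \frac{P - \frac{P}{10}}{-6 + P}}{5} = - \frac{P \frac{\frac{9}{10} P}{-6 + P}}{5} = - \frac{P \frac{9 P}{10 \left(-6 + P\right)}}{5} = - \frac{\frac{9}{10} P^{2} \frac{1}{-6 + P}}{5} = - \frac{9 P^{2}}{50 \left(-6 + P\right)}$)
$u{\left(192 \right)} + U{\left(-5 \right)} = - \frac{9 \cdot 192^{2}}{-300 + 50 \cdot 192} + 0 = \left(-9\right) 36864 \frac{1}{-300 + 9600} + 0 = \left(-9\right) 36864 \cdot \frac{1}{9300} + 0 = - \frac{27648}{775} + 0 = - \frac{27648}{775}$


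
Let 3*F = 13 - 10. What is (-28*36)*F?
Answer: -1008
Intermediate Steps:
F = 1 (F = (13 - 10)/3 = (⅓)*3 = 1)
(-28*36)*F = -28*36*1 = -1008*1 = -1008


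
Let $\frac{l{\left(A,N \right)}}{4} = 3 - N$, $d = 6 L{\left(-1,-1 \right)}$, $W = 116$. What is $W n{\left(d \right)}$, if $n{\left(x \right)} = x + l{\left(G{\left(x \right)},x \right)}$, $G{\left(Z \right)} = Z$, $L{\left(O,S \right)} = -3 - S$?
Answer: $5568$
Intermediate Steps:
$d = -12$ ($d = 6 \left(-3 - -1\right) = 6 \left(-3 + 1\right) = 6 \left(-2\right) = -12$)
$l{\left(A,N \right)} = 12 - 4 N$ ($l{\left(A,N \right)} = 4 \left(3 - N\right) = 12 - 4 N$)
$n{\left(x \right)} = 12 - 3 x$ ($n{\left(x \right)} = x - \left(-12 + 4 x\right) = 12 - 3 x$)
$W n{\left(d \right)} = 116 \left(12 - -36\right) = 116 \left(12 + 36\right) = 116 \cdot 48 = 5568$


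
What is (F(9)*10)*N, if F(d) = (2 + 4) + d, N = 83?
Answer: 12450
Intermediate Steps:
F(d) = 6 + d
(F(9)*10)*N = ((6 + 9)*10)*83 = (15*10)*83 = 150*83 = 12450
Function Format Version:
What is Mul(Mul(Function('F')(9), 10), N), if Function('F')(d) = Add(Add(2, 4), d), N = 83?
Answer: 12450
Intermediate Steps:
Function('F')(d) = Add(6, d)
Mul(Mul(Function('F')(9), 10), N) = Mul(Mul(Add(6, 9), 10), 83) = Mul(Mul(15, 10), 83) = Mul(150, 83) = 12450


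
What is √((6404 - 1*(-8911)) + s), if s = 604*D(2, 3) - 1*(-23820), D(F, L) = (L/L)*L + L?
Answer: 3*√4751 ≈ 206.78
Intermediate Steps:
D(F, L) = 2*L (D(F, L) = 1*L + L = L + L = 2*L)
s = 27444 (s = 604*(2*3) - 1*(-23820) = 604*6 + 23820 = 3624 + 23820 = 27444)
√((6404 - 1*(-8911)) + s) = √((6404 - 1*(-8911)) + 27444) = √((6404 + 8911) + 27444) = √(15315 + 27444) = √42759 = 3*√4751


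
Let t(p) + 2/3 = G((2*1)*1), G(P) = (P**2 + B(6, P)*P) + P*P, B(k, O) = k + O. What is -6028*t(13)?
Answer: -421960/3 ≈ -1.4065e+5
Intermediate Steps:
B(k, O) = O + k
G(P) = 2*P**2 + P*(6 + P) (G(P) = (P**2 + (P + 6)*P) + P*P = (P**2 + (6 + P)*P) + P**2 = (P**2 + P*(6 + P)) + P**2 = 2*P**2 + P*(6 + P))
t(p) = 70/3 (t(p) = -2/3 + 3*((2*1)*1)*(2 + (2*1)*1) = -2/3 + 3*(2*1)*(2 + 2*1) = -2/3 + 3*2*(2 + 2) = -2/3 + 3*2*4 = -2/3 + 24 = 70/3)
-6028*t(13) = -6028*70/3 = -421960/3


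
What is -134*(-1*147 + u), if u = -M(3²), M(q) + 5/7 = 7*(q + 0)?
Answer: 196310/7 ≈ 28044.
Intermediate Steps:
M(q) = -5/7 + 7*q (M(q) = -5/7 + 7*(q + 0) = -5/7 + 7*q)
u = -436/7 (u = -(-5/7 + 7*3²) = -(-5/7 + 7*9) = -(-5/7 + 63) = -1*436/7 = -436/7 ≈ -62.286)
-134*(-1*147 + u) = -134*(-1*147 - 436/7) = -134*(-147 - 436/7) = -134*(-1465/7) = 196310/7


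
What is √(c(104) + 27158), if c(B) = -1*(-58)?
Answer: 36*√21 ≈ 164.97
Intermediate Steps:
c(B) = 58
√(c(104) + 27158) = √(58 + 27158) = √27216 = 36*√21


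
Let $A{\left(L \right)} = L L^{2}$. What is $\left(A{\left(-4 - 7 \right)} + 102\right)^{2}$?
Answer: $1510441$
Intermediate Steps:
$A{\left(L \right)} = L^{3}$
$\left(A{\left(-4 - 7 \right)} + 102\right)^{2} = \left(\left(-4 - 7\right)^{3} + 102\right)^{2} = \left(\left(-11\right)^{3} + 102\right)^{2} = \left(-1331 + 102\right)^{2} = \left(-1229\right)^{2} = 1510441$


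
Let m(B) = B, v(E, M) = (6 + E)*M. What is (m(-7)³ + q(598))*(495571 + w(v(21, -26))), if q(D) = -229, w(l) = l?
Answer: -283065068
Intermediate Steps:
v(E, M) = M*(6 + E)
(m(-7)³ + q(598))*(495571 + w(v(21, -26))) = ((-7)³ - 229)*(495571 - 26*(6 + 21)) = (-343 - 229)*(495571 - 26*27) = -572*(495571 - 702) = -572*494869 = -283065068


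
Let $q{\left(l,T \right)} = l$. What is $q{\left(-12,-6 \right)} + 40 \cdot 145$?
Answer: $5788$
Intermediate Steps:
$q{\left(-12,-6 \right)} + 40 \cdot 145 = -12 + 40 \cdot 145 = -12 + 5800 = 5788$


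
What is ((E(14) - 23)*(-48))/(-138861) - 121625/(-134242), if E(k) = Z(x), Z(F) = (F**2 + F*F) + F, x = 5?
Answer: 5698388279/6213659454 ≈ 0.91707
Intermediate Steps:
Z(F) = F + 2*F**2 (Z(F) = (F**2 + F**2) + F = 2*F**2 + F = F + 2*F**2)
E(k) = 55 (E(k) = 5*(1 + 2*5) = 5*(1 + 10) = 5*11 = 55)
((E(14) - 23)*(-48))/(-138861) - 121625/(-134242) = ((55 - 23)*(-48))/(-138861) - 121625/(-134242) = (32*(-48))*(-1/138861) - 121625*(-1/134242) = -1536*(-1/138861) + 121625/134242 = 512/46287 + 121625/134242 = 5698388279/6213659454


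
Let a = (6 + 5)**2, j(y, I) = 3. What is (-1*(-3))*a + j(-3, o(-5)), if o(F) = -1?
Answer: 366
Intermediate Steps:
a = 121 (a = 11**2 = 121)
(-1*(-3))*a + j(-3, o(-5)) = -1*(-3)*121 + 3 = 3*121 + 3 = 363 + 3 = 366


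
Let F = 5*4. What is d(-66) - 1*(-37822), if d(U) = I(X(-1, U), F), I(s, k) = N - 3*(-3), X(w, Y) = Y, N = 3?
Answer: 37834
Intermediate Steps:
F = 20
I(s, k) = 12 (I(s, k) = 3 - 3*(-3) = 3 + 9 = 12)
d(U) = 12
d(-66) - 1*(-37822) = 12 - 1*(-37822) = 12 + 37822 = 37834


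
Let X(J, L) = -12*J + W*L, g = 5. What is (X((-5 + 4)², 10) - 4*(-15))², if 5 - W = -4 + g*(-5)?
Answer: 150544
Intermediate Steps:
W = 34 (W = 5 - (-4 + 5*(-5)) = 5 - (-4 - 25) = 5 - 1*(-29) = 5 + 29 = 34)
X(J, L) = -12*J + 34*L
(X((-5 + 4)², 10) - 4*(-15))² = ((-12*(-5 + 4)² + 34*10) - 4*(-15))² = ((-12*(-1)² + 340) + 60)² = ((-12*1 + 340) + 60)² = ((-12 + 340) + 60)² = (328 + 60)² = 388² = 150544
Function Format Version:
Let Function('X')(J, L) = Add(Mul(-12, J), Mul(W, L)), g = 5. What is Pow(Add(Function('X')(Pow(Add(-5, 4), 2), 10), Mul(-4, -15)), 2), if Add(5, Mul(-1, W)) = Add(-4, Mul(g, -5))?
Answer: 150544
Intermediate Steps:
W = 34 (W = Add(5, Mul(-1, Add(-4, Mul(5, -5)))) = Add(5, Mul(-1, Add(-4, -25))) = Add(5, Mul(-1, -29)) = Add(5, 29) = 34)
Function('X')(J, L) = Add(Mul(-12, J), Mul(34, L))
Pow(Add(Function('X')(Pow(Add(-5, 4), 2), 10), Mul(-4, -15)), 2) = Pow(Add(Add(Mul(-12, Pow(Add(-5, 4), 2)), Mul(34, 10)), Mul(-4, -15)), 2) = Pow(Add(Add(Mul(-12, Pow(-1, 2)), 340), 60), 2) = Pow(Add(Add(Mul(-12, 1), 340), 60), 2) = Pow(Add(Add(-12, 340), 60), 2) = Pow(Add(328, 60), 2) = Pow(388, 2) = 150544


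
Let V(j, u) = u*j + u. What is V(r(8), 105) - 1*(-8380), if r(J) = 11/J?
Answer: 69035/8 ≈ 8629.4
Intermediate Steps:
V(j, u) = u + j*u (V(j, u) = j*u + u = u + j*u)
V(r(8), 105) - 1*(-8380) = 105*(1 + 11/8) - 1*(-8380) = 105*(1 + 11*(⅛)) + 8380 = 105*(1 + 11/8) + 8380 = 105*(19/8) + 8380 = 1995/8 + 8380 = 69035/8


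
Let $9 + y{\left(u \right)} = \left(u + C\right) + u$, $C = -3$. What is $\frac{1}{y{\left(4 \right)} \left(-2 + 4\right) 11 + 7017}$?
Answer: $\frac{1}{6929} \approx 0.00014432$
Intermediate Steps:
$y{\left(u \right)} = -12 + 2 u$ ($y{\left(u \right)} = -9 + \left(\left(u - 3\right) + u\right) = -9 + \left(\left(-3 + u\right) + u\right) = -9 + \left(-3 + 2 u\right) = -12 + 2 u$)
$\frac{1}{y{\left(4 \right)} \left(-2 + 4\right) 11 + 7017} = \frac{1}{\left(-12 + 2 \cdot 4\right) \left(-2 + 4\right) 11 + 7017} = \frac{1}{\left(-12 + 8\right) 2 \cdot 11 + 7017} = \frac{1}{\left(-4\right) 22 + 7017} = \frac{1}{-88 + 7017} = \frac{1}{6929}$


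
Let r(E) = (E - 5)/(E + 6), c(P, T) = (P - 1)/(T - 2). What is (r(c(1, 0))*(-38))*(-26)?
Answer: -2470/3 ≈ -823.33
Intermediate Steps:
c(P, T) = (-1 + P)/(-2 + T)
r(E) = (-5 + E)/(6 + E)
(r(c(1, 0))*(-38))*(-26) = (((-5 + (-1 + 1)/(-2 + 0))/(6 + (-1 + 1)/(-2 + 0)))*(-38))*(-26) = (((-5 + 0/(-2))/(6 + 0/(-2)))*(-38))*(-26) = (((-5 - 1/2*0)/(6 - 1/2*0))*(-38))*(-26) = (((-5 + 0)/(6 + 0))*(-38))*(-26) = ((-5/6)*(-38))*(-26) = (((1/6)*(-5))*(-38))*(-26) = -5/6*(-38)*(-26) = (95/3)*(-26) = -2470/3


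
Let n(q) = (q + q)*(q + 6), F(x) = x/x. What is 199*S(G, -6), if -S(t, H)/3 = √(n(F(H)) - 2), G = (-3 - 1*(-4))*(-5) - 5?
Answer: -1194*√3 ≈ -2068.1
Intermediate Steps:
F(x) = 1
n(q) = 2*q*(6 + q) (n(q) = (2*q)*(6 + q) = 2*q*(6 + q))
G = -10 (G = (-3 + 4)*(-5) - 5 = 1*(-5) - 5 = -5 - 5 = -10)
S(t, H) = -6*√3 (S(t, H) = -3*√(2*1*(6 + 1) - 2) = -3*√(2*1*7 - 2) = -3*√(14 - 2) = -6*√3)
199*S(G, -6) = 199*(-6*√3) = -1194*√3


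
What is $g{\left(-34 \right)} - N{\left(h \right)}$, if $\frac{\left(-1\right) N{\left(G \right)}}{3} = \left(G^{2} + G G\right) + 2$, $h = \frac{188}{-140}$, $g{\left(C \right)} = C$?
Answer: $- \frac{21046}{1225} \approx -17.18$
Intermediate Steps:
$h = - \frac{47}{35}$ ($h = 188 \left(- \frac{1}{140}\right) = - \frac{47}{35} \approx -1.3429$)
$N{\left(G \right)} = -6 - 6 G^{2}$ ($N{\left(G \right)} = - 3 \left(\left(G^{2} + G G\right) + 2\right) = - 3 \left(\left(G^{2} + G^{2}\right) + 2\right) = - 3 \left(2 G^{2} + 2\right) = - 3 \left(2 + 2 G^{2}\right) = -6 - 6 G^{2}$)
$g{\left(-34 \right)} - N{\left(h \right)} = -34 - \left(-6 - 6 \left(- \frac{47}{35}\right)^{2}\right) = -34 - \left(-6 - \frac{13254}{1225}\right) = -34 - - \frac{20604}{1225} = -34 + \frac{20604}{1225} = - \frac{21046}{1225}$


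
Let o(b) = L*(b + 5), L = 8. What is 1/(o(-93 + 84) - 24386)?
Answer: -1/24418 ≈ -4.0953e-5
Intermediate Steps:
o(b) = 40 + 8*b (o(b) = 8*(b + 5) = 8*(5 + b) = 40 + 8*b)
1/(o(-93 + 84) - 24386) = 1/((40 + 8*(-93 + 84)) - 24386) = 1/((40 + 8*(-9)) - 24386) = 1/((40 - 72) - 24386) = 1/(-32 - 24386) = 1/(-24418) = -1/24418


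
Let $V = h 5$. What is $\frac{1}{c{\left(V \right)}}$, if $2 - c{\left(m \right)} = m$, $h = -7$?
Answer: $\frac{1}{37} \approx 0.027027$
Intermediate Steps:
$V = -35$ ($V = \left(-7\right) 5 = -35$)
$c{\left(m \right)} = 2 - m$
$\frac{1}{c{\left(V \right)}} = \frac{1}{2 - -35} = \frac{1}{2 + 35} = \frac{1}{37}$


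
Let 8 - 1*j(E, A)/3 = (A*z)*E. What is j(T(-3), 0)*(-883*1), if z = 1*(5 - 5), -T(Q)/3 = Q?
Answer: -21192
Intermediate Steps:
T(Q) = -3*Q
z = 0 (z = 1*0 = 0)
j(E, A) = 24 (j(E, A) = 24 - 3*A*0*E = 24 - 0*E = 24 - 3*0 = 24 + 0 = 24)
j(T(-3), 0)*(-883*1) = 24*(-883*1) = 24*(-883) = -21192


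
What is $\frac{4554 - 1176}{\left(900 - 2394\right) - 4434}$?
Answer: $- \frac{563}{988} \approx -0.56984$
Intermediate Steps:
$\frac{4554 - 1176}{\left(900 - 2394\right) - 4434} = \frac{3378}{-1494 - 4434} = \frac{3378}{-5928} = 3378 \left(- \frac{1}{5928}\right) = - \frac{563}{988}$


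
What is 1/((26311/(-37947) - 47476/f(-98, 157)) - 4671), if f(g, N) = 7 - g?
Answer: -63245/324057624 ≈ -0.00019517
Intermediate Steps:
1/((26311/(-37947) - 47476/f(-98, 157)) - 4671) = 1/((26311/(-37947) - 47476/(7 - 1*(-98))) - 4671) = 1/((26311*(-1/37947) - 47476/(7 + 98)) - 4671) = 1/((-26311/37947 - 47476/105) - 4671) = 1/(-28640229/63245 - 4671) = 1/(-324057624/63245) = -63245/324057624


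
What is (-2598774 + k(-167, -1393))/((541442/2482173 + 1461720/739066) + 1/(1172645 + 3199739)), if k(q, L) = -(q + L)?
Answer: -10416247885087857861038784/8806863964216807753 ≈ -1.1827e+6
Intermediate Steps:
k(q, L) = -L - q (k(q, L) = -(L + q) = -L - q)
(-2598774 + k(-167, -1393))/((541442/2482173 + 1461720/739066) + 1/(1172645 + 3199739)) = (-2598774 + (-1*(-1393) - 1*(-167)))/((541442/2482173 + 1461720/739066) + 1/(1172645 + 3199739)) = (-2598774 + (1393 + 167))/((541442*(1/2482173) + 1461720*(1/739066)) + 1/4372384) = (-2598774 + 1560)/((541442/2482173 + 730860/369533) + 1/4372384) = -2597214/(2014201645366/917244835209 + 1/4372384) = -2597214/8806863964216807753/4010546641550468256 = -2597214*4010546641550468256/8806863964216807753 = -10416247885087857861038784/8806863964216807753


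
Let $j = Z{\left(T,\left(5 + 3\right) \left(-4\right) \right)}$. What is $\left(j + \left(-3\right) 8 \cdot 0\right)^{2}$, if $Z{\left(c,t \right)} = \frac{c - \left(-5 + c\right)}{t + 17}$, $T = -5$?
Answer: $\frac{1}{9} \approx 0.11111$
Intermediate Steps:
$Z{\left(c,t \right)} = \frac{5}{17 + t}$
$j = - \frac{1}{3}$ ($j = \frac{5}{17 + \left(5 + 3\right) \left(-4\right)} = \frac{5}{17 + 8 \left(-4\right)} = \frac{5}{17 - 32} = \frac{5}{-15} = 5 \left(- \frac{1}{15}\right) = - \frac{1}{3} \approx -0.33333$)
$\left(j + \left(-3\right) 8 \cdot 0\right)^{2} = \left(- \frac{1}{3} + \left(-3\right) 8 \cdot 0\right)^{2} = \left(- \frac{1}{3} - 0\right)^{2} = \left(- \frac{1}{3} + 0\right)^{2} = \left(- \frac{1}{3}\right)^{2} = \frac{1}{9}$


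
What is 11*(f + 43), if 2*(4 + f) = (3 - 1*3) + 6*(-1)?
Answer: 396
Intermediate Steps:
f = -7 (f = -4 + ((3 - 1*3) + 6*(-1))/2 = -4 + ((3 - 3) - 6)/2 = -4 + (0 - 6)/2 = -4 + (½)*(-6) = -4 - 3 = -7)
11*(f + 43) = 11*(-7 + 43) = 11*36 = 396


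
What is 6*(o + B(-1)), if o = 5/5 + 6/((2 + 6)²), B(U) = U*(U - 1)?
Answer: 297/16 ≈ 18.563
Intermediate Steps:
B(U) = U*(-1 + U)
o = 35/32 (o = 5*(⅕) + 6/(8²) = 1 + 6/64 = 1 + 6*(1/64) = 1 + 3/32 = 35/32 ≈ 1.0938)
6*(o + B(-1)) = 6*(35/32 - (-1 - 1)) = 6*(35/32 - 1*(-2)) = 6*(35/32 + 2) = 6*(99/32) = 297/16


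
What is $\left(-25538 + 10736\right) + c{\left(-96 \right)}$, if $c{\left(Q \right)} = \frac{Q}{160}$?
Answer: $- \frac{74013}{5} \approx -14803.0$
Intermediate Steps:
$c{\left(Q \right)} = \frac{Q}{160}$ ($c{\left(Q \right)} = Q \frac{1}{160} = \frac{Q}{160}$)
$\left(-25538 + 10736\right) + c{\left(-96 \right)} = \left(-25538 + 10736\right) + \frac{1}{160} \left(-96\right) = -14802 - \frac{3}{5} = - \frac{74013}{5}$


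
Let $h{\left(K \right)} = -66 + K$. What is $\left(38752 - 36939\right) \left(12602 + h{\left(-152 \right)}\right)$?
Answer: $22452192$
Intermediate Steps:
$\left(38752 - 36939\right) \left(12602 + h{\left(-152 \right)}\right) = \left(38752 - 36939\right) \left(12602 - 218\right) = 1813 \left(12602 - 218\right) = 1813 \cdot 12384 = 22452192$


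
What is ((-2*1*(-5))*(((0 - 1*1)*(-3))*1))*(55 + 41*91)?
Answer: 113580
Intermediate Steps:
((-2*1*(-5))*(((0 - 1*1)*(-3))*1))*(55 + 41*91) = ((-2*(-5))*(((0 - 1)*(-3))*1))*(55 + 3731) = (10*(-1*(-3)*1))*3786 = (10*(3*1))*3786 = (10*3)*3786 = 30*3786 = 113580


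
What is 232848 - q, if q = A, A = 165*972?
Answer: 72468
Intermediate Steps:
A = 160380
q = 160380
232848 - q = 232848 - 1*160380 = 232848 - 160380 = 72468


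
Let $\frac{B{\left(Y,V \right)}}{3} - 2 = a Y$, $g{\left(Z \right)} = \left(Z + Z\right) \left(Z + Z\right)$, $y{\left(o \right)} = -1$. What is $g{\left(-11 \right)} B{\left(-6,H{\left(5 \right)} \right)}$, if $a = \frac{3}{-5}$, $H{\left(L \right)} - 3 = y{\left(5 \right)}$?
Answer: $\frac{40656}{5} \approx 8131.2$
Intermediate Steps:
$H{\left(L \right)} = 2$ ($H{\left(L \right)} = 3 - 1 = 2$)
$g{\left(Z \right)} = 4 Z^{2}$ ($g{\left(Z \right)} = 2 Z 2 Z = 4 Z^{2}$)
$a = - \frac{3}{5}$ ($a = 3 \left(- \frac{1}{5}\right) = - \frac{3}{5} \approx -0.6$)
$B{\left(Y,V \right)} = 6 - \frac{9 Y}{5}$ ($B{\left(Y,V \right)} = 6 + 3 \left(- \frac{3 Y}{5}\right) = 6 - \frac{9 Y}{5}$)
$g{\left(-11 \right)} B{\left(-6,H{\left(5 \right)} \right)} = 4 \left(-11\right)^{2} \left(6 - - \frac{54}{5}\right) = 4 \cdot 121 \left(6 + \frac{54}{5}\right) = 484 \cdot \frac{84}{5} = \frac{40656}{5}$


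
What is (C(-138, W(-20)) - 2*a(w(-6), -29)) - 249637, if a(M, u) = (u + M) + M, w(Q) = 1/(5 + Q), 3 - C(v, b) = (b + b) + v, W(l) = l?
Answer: -249394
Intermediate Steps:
C(v, b) = 3 - v - 2*b (C(v, b) = 3 - ((b + b) + v) = 3 - (2*b + v) = 3 - (v + 2*b) = 3 + (-v - 2*b) = 3 - v - 2*b)
a(M, u) = u + 2*M (a(M, u) = (M + u) + M = u + 2*M)
(C(-138, W(-20)) - 2*a(w(-6), -29)) - 249637 = ((3 - 1*(-138) - 2*(-20)) - 2*(-29 + 2/(5 - 6))) - 249637 = ((3 + 138 + 40) - 2*(-29 + 2/(-1))) - 249637 = (181 - 2*(-29 + 2*(-1))) - 249637 = (181 - 2*(-29 - 2)) - 249637 = (181 - 2*(-31)) - 249637 = (181 + 62) - 249637 = 243 - 249637 = -249394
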